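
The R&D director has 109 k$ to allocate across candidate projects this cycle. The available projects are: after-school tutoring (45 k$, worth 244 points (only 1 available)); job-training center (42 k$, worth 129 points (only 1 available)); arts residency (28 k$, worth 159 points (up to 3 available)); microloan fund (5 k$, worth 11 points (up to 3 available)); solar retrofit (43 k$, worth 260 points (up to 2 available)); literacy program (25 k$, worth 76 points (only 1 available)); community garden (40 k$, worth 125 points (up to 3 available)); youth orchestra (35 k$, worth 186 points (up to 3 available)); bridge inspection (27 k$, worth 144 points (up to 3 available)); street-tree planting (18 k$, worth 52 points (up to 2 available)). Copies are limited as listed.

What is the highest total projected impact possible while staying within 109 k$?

605

By projected impact per k$: solar retrofit 6.05, arts residency 5.68, after-school tutoring 5.42, bridge inspection 5.33 lead.
Greedy by ratio would take microloan fund + 2×solar retrofit + street-tree planting: 109 k$ used, total 583.
But arts residency + solar retrofit + youth orchestra fits in 106 k$ and reaches 605.
No other feasible combination exceeds 605.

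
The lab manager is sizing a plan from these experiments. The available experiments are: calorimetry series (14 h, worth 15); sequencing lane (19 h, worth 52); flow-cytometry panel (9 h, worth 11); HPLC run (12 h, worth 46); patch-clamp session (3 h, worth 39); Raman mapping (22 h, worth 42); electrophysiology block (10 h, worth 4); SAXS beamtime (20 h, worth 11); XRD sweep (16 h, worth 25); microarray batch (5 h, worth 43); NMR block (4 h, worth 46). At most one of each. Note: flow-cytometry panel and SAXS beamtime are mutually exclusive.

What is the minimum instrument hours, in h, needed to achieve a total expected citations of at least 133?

Look for the lowest-instrument combination reaching 133.
HPLC run + microarray batch + NMR block reaches 135 using 21 h.
Any bundle with less than 21 h falls short of 133.

21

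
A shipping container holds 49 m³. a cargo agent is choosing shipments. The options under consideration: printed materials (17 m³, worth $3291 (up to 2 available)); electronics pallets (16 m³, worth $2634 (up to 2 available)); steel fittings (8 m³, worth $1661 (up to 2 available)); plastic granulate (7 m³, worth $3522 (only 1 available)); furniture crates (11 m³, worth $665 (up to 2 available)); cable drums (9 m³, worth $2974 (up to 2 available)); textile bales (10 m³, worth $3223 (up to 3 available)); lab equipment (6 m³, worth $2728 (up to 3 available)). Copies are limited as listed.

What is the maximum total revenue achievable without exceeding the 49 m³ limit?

Taking the top-ratio shipments first gives plastic granulate + 2×cable drums + 3×lab equipment for 17654 (43 m³).
Dropping 2×cable drums and lab equipment frees 24 m³; slotting in 3×textile bales (30 m³) lifts the total to 18647 at 49 m³.
No other feasible combination exceeds 18647.

18647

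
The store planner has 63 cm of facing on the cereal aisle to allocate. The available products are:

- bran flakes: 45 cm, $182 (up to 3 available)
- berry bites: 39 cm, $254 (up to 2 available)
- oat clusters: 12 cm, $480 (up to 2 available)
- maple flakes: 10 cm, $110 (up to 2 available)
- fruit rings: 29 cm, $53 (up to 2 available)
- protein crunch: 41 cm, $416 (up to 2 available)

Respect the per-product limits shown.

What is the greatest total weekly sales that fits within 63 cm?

Filling by ratio: 2×oat clusters + 2×maple flakes for 1180, with 19 cm left unused.
Replace 2×maple flakes with berry bites: the trade gains 34 net, giving 1214 at 63 cm.
Nothing else within 63 cm beats 1214.

1214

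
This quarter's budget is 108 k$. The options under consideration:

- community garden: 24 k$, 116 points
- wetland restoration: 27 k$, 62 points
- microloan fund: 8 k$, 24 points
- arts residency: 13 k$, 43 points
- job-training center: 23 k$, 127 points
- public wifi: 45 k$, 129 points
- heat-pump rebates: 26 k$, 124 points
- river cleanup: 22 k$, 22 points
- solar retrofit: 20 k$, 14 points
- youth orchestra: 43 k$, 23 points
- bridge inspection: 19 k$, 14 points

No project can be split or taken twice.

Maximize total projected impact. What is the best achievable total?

Filling by ratio: community garden + microloan fund + arts residency + job-training center + heat-pump rebates for 434, with 14 k$ left unused.
Replace arts residency with wetland restoration: the trade gains 19 net, giving 453 at 108 k$.
The closest alternative, community garden + microloan fund + arts residency + job-training center + heat-pump rebates, reaches only 434.

453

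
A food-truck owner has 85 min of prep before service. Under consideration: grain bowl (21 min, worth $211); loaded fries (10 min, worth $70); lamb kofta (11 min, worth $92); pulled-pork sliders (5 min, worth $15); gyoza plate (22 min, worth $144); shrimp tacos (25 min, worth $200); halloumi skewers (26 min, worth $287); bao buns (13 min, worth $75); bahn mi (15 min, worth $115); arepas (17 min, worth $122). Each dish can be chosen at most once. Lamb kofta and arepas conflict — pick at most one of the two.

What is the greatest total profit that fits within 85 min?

By profit per min: halloumi skewers 11.04, grain bowl 10.05, lamb kofta 8.36, shrimp tacos 8.00 lead.
Grain bowl + lamb kofta + shrimp tacos + halloumi skewers uses 83 of the 85 min and totals 790.
Next best is grain bowl + loaded fries + lamb kofta + halloumi skewers + bahn mi at 775 (83 min) — short by 15.

790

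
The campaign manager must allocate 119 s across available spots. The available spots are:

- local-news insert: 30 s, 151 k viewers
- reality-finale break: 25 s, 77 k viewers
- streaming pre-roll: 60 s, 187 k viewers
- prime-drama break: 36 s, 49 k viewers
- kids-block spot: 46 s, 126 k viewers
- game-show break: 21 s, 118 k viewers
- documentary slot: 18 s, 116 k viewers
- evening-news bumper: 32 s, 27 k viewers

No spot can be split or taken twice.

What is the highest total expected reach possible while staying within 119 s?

511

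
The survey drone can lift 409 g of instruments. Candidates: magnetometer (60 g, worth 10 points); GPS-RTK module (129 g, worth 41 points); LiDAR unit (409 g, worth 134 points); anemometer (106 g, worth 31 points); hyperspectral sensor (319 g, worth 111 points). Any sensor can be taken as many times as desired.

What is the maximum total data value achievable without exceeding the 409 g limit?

134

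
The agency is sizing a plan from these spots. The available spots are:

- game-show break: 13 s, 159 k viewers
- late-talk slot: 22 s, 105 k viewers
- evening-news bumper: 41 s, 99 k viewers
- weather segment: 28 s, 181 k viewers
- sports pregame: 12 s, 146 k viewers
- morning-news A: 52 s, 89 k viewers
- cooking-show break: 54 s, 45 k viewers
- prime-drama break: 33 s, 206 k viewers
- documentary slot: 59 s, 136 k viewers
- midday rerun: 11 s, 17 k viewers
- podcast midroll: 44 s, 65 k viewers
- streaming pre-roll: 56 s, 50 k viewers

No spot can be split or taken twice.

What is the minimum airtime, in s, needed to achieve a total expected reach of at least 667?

Look for the lowest-airtime combination reaching 667.
Taking game-show break + weather segment + sports pregame + prime-drama break gives 692 (≥ 667) for 86 s.
Below 86 s the best achievable stays under 667.

86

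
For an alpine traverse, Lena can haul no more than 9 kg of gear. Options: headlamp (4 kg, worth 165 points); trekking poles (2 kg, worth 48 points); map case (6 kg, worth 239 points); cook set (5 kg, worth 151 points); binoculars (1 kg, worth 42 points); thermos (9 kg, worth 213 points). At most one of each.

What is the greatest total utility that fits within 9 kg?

Greedy by ratio would take headlamp + trekking poles + binoculars: 7 kg used, total 255.
Dropping headlamp frees 4 kg; slotting in map case (6 kg) lifts the total to 329 at 9 kg.
Runner-up headlamp + cook set tops out at 316.

329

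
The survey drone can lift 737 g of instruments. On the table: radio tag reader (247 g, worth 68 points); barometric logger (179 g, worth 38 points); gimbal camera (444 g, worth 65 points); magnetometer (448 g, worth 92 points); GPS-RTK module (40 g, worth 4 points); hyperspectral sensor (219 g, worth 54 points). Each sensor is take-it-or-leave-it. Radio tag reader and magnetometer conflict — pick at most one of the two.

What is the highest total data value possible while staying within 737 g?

The ratio ordering already packs tightly: radio tag reader + barometric logger + GPS-RTK module + hyperspectral sensor, 685 g, 164.
Next best is radio tag reader + barometric logger + hyperspectral sensor at 160 (645 g) — short by 4.

164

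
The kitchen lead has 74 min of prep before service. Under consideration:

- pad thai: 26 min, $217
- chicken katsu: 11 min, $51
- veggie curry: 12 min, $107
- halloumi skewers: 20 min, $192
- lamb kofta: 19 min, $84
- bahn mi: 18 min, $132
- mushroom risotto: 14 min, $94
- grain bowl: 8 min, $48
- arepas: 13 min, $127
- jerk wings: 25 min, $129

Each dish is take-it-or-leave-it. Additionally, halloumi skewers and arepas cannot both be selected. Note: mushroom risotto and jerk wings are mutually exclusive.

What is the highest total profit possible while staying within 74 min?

610

By profit per min: arepas 9.77, halloumi skewers 9.60, veggie curry 8.92, pad thai 8.35 lead.
Taking pad thai + veggie curry + halloumi skewers + mushroom risotto: 72 min used, 610 in profit.
That's the maximum — no feasible swap from here does better than 610.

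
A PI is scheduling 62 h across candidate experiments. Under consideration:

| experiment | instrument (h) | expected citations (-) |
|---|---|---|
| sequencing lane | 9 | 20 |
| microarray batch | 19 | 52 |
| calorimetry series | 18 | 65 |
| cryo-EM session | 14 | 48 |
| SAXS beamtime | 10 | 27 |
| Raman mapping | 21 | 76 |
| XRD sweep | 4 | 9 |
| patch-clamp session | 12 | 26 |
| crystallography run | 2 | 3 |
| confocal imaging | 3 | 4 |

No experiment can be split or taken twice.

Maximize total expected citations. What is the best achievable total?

209

Density check — Raman mapping 3.62, calorimetry series 3.61, cryo-EM session 3.43, microarray batch 2.74 are the best per h.
Greedy by ratio would take calorimetry series + cryo-EM session + Raman mapping + XRD sweep + crystallography run + confocal imaging: 62 h used, total 205.
Dropping XRD sweep and crystallography run and confocal imaging frees 9 h; slotting in sequencing lane (9 h) lifts the total to 209 at 62 h.
An exhaustive check of the 1024 subsets confirms 209.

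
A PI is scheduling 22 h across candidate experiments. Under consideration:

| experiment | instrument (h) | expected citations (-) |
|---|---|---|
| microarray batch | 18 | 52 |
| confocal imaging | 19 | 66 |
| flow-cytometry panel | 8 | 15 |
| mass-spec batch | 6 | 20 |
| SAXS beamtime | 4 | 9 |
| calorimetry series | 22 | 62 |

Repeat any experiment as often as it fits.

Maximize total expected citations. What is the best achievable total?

69

By expected citations per h: confocal imaging 3.47, mass-spec batch 3.33, microarray batch 2.89, calorimetry series 2.82 lead.
Taking the top-ratio experiments first gives confocal imaging for 66 (19 h).
Replace confocal imaging with 3×mass-spec batch + SAXS beamtime: the trade gains 3 net, giving 69 at 22 h.
No other feasible combination exceeds 69.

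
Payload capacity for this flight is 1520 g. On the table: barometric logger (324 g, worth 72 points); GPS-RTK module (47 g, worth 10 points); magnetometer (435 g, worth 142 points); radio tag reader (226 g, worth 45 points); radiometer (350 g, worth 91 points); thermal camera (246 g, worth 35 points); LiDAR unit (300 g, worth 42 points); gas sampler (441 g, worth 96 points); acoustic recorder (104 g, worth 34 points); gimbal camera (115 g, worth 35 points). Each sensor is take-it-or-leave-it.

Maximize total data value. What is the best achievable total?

Ranking by ratio (data value/g): acoustic recorder 0.33, magnetometer 0.33, gimbal camera 0.30.
Filling by ratio: barometric logger + GPS-RTK module + magnetometer + radiometer + acoustic recorder + gimbal camera for 384, with 145 g left unused.
Replace barometric logger with gas sampler: the trade gains 24 net, giving 408 at 1492 g.

408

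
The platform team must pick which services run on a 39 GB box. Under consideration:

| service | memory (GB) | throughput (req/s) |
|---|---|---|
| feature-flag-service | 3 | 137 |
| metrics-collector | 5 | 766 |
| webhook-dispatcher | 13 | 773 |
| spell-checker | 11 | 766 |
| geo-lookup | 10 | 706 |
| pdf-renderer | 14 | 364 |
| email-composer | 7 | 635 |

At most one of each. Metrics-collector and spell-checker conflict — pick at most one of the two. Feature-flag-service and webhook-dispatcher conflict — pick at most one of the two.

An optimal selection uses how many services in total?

4

Best achievable throughput is 2880.
metrics-collector + webhook-dispatcher + geo-lookup + email-composer hits 2880 at 35 GB.
All optima have 4 services.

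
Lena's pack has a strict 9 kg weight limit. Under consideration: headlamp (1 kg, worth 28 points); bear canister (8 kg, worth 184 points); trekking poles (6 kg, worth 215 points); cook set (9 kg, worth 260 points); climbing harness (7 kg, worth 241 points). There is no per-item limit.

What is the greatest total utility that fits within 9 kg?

299

Taking 3×headlamp + trekking poles: 9 kg used, 299 in utility.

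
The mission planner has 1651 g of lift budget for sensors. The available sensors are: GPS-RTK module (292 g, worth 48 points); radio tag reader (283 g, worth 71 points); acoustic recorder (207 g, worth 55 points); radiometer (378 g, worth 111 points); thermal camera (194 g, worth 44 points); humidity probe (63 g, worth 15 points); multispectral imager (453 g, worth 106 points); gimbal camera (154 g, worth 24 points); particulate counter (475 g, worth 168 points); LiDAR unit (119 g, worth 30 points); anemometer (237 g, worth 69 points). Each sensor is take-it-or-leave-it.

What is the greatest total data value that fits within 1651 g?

489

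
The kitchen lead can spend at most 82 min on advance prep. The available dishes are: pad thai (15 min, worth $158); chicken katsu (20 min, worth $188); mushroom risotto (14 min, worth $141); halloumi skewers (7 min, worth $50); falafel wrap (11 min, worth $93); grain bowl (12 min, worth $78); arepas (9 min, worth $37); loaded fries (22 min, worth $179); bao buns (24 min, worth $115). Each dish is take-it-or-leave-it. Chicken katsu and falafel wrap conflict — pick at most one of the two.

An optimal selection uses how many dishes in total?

Best achievable profit is 716.
For example pad thai + chicken katsu + mushroom risotto + halloumi skewers + loaded fries achieves it, using 78 min.
All optima have 5 dishes.

5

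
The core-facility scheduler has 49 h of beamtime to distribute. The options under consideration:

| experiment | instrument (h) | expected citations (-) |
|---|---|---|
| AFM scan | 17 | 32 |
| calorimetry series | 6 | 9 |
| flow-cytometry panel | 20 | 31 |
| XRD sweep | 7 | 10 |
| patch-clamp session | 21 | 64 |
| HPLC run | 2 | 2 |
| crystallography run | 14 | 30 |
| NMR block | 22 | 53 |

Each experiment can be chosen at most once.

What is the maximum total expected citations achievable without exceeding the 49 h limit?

126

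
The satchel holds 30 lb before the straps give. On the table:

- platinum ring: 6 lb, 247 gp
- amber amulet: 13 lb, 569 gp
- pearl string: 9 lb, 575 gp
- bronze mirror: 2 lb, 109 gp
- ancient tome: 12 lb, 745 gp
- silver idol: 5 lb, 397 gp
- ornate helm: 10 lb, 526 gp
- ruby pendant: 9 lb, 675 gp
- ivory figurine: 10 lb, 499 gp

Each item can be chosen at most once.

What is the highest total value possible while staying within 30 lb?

Filling by ratio: pearl string + bronze mirror + silver idol + ruby pendant for 1756, with 5 lb left unused.
Replace bronze mirror and silver idol with ancient tome: the trade gains 239 net, giving 1995 at 30 lb.
Next best is bronze mirror + ancient tome + silver idol + ruby pendant at 1926 (28 lb) — short by 69.

1995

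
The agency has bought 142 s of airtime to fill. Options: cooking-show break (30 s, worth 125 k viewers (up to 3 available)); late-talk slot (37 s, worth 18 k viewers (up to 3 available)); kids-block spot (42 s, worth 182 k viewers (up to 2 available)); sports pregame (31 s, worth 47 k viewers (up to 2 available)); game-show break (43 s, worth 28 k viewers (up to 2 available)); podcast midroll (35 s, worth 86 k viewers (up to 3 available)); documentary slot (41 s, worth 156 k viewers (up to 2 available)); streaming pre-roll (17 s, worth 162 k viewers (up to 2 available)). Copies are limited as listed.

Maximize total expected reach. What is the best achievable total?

756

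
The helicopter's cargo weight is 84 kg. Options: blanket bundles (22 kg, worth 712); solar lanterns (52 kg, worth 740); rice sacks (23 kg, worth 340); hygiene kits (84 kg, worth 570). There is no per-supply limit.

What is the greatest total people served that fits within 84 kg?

By people served per kg: blanket bundles 32.36, rice sacks 14.78, solar lanterns 14.23 lead.
The ratio ordering already packs tightly: 3×blanket bundles, 66 kg, 2136.
That's the maximum — no swap from here does better than 2136.

2136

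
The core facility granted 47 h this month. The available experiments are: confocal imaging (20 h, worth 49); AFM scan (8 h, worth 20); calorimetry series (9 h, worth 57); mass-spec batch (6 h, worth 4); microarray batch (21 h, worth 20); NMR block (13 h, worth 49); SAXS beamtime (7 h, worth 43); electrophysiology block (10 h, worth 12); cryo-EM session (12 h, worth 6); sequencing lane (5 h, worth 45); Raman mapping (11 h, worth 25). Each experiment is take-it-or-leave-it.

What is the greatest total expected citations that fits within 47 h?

By expected citations per h: sequencing lane 9.00, calorimetry series 6.33, SAXS beamtime 6.14, NMR block 3.77 lead.
Filling by ratio: AFM scan + calorimetry series + NMR block + SAXS beamtime + sequencing lane for 214, with 5 h left unused.
The 8 h tied up in AFM scan is better spent on Raman mapping — total rises to 219 (45 h).

219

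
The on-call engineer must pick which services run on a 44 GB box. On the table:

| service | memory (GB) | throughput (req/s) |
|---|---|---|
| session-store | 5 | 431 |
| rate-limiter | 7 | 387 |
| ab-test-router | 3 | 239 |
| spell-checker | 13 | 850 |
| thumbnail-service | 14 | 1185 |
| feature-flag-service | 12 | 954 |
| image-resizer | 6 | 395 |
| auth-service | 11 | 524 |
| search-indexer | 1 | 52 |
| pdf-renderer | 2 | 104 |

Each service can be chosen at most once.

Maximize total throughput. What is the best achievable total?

3420

By throughput per GB: session-store 86.20, thumbnail-service 84.64, ab-test-router 79.67, feature-flag-service 79.50 lead.
Greedy by ratio would take session-store + ab-test-router + thumbnail-service + feature-flag-service + image-resizer + search-indexer + pdf-renderer: 43 GB used, total 3360.
Using the slack differently, session-store + spell-checker + thumbnail-service + feature-flag-service comes to 3420 at 44 GB.
An exhaustive check of the 1024 subsets confirms 3420.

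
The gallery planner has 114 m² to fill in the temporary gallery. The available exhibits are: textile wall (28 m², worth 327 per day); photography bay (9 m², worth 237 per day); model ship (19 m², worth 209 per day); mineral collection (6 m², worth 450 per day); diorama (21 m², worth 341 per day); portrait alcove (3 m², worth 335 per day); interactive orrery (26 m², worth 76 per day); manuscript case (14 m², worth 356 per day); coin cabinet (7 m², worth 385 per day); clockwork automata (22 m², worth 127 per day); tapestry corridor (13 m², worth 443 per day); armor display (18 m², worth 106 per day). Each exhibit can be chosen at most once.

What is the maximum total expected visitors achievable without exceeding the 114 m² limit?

Greedy by ratio would take textile wall + photography bay + mineral collection + diorama + portrait alcove + manuscript case + coin cabinet + tapestry corridor: 101 m² used, total 2874.
Replace textile wall with model ship + clockwork automata: the trade gains 9 net, giving 2883 at 114 m².

2883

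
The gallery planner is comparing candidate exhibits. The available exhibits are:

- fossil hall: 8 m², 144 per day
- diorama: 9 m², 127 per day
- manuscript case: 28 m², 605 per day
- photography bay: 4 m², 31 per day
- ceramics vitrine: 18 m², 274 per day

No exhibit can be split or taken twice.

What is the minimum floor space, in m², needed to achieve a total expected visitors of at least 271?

17

Minimise m² subject to total expected visitors ≥ 271.
Taking fossil hall + diorama gives 271 (≥ 271) for 17 m².
Any bundle with less than 17 m² falls short of 271.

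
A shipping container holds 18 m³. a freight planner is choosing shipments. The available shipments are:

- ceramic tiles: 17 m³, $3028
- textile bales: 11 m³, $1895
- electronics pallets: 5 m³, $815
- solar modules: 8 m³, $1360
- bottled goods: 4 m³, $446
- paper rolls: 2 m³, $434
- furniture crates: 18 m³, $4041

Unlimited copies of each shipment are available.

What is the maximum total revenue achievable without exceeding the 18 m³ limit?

4041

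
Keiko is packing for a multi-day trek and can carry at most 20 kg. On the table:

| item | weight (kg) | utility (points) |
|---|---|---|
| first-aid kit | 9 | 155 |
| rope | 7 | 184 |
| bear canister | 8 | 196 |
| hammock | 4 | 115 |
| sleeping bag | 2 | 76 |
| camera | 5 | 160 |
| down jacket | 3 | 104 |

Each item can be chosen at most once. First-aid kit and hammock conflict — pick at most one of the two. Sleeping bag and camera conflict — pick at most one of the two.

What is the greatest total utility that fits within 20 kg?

Bear canister + hammock + camera + down jacket uses 20 of the 20 kg and totals 575.
An exhaustive check of the 128 subsets confirms 575.

575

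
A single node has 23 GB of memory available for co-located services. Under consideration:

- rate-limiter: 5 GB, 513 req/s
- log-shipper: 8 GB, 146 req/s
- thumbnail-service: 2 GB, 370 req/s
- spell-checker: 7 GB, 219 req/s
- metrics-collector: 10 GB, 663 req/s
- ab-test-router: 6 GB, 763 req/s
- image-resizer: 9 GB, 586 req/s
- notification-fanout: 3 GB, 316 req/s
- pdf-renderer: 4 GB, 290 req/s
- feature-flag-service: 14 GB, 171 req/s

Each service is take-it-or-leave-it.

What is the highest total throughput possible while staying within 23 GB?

2309

The ratio heuristic lands on rate-limiter + thumbnail-service + ab-test-router + notification-fanout + pdf-renderer (2252) but leaves 3 GB idle.
Dropping notification-fanout and pdf-renderer frees 7 GB; slotting in metrics-collector (10 GB) lifts the total to 2309 at 23 GB.
Next best is rate-limiter + thumbnail-service + ab-test-router + notification-fanout + pdf-renderer at 2252 (20 GB) — short by 57.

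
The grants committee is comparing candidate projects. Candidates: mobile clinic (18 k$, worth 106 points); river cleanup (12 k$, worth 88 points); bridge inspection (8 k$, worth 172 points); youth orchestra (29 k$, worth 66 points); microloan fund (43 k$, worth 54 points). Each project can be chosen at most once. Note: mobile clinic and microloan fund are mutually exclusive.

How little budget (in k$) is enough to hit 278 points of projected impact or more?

26

Minimise k$ subject to total projected impact ≥ 278.
mobile clinic + bridge inspection reaches 278 using 26 k$.
No combination under 26 k$ hits 278.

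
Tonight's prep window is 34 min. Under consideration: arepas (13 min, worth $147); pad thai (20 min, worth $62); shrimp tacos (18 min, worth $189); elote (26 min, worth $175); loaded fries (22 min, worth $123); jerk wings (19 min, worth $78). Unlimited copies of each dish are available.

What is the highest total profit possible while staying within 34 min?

336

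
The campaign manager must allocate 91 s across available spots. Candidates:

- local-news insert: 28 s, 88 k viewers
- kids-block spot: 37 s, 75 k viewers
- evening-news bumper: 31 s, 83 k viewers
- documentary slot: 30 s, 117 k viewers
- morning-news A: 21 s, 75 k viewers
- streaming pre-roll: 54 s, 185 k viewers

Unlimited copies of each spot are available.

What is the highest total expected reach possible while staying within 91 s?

351

Taking 3×documentary slot: 90 s used, 351 in expected reach.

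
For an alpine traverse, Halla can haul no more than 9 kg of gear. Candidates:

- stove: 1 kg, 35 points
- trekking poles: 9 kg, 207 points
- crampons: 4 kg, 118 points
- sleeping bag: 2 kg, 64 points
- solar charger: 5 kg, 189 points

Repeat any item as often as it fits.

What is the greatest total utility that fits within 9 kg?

By utility per kg: solar charger 37.80, stove 35.00, sleeping bag 32.00 lead.
Taking 4×stove + solar charger: 9 kg used, 329 in utility.

329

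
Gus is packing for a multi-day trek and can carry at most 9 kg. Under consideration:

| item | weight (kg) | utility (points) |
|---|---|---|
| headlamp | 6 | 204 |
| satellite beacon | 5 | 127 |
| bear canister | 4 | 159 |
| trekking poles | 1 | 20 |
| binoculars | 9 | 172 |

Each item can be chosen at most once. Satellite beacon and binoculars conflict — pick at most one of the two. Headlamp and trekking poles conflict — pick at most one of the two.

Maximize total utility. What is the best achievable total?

286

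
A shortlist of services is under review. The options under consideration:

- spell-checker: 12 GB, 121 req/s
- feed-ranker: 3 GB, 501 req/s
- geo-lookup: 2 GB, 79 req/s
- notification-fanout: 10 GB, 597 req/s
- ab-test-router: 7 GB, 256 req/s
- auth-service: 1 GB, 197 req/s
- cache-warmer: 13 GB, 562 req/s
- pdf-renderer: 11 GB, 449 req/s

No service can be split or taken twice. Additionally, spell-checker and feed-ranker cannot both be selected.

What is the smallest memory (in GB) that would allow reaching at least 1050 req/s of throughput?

13

Look for the lowest-memory combination reaching 1050.
feed-ranker + notification-fanout: 1098 throughput at 13 GB.
Below 13 GB the best achievable stays under 1050.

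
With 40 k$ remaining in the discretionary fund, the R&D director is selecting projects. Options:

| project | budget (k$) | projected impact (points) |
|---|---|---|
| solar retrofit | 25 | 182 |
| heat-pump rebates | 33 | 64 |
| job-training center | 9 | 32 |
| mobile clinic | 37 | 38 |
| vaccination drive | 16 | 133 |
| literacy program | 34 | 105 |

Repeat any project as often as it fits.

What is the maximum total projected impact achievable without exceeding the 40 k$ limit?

266

The ratio ordering already packs tightly: 2×vaccination drive, 32 k$, 266.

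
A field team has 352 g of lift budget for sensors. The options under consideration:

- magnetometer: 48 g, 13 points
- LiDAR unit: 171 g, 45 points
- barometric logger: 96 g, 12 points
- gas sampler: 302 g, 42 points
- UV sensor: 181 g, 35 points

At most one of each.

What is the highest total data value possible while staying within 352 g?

The ratio heuristic lands on magnetometer + LiDAR unit + barometric logger (70) but leaves 37 g idle.
Dropping magnetometer and barometric logger frees 144 g; slotting in UV sensor (181 g) lifts the total to 80 at 352 g.
Every other selection either busts 352 g or fails to beat 80.

80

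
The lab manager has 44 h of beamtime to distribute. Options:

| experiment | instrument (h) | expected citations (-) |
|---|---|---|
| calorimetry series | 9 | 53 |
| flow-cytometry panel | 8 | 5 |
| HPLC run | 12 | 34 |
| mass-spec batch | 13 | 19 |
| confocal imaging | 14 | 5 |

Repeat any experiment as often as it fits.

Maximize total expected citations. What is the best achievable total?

217

4×calorimetry series + flow-cytometry panel uses 44 of the 44 h and totals 217.
Every other selection either busts 44 h or fails to beat 217.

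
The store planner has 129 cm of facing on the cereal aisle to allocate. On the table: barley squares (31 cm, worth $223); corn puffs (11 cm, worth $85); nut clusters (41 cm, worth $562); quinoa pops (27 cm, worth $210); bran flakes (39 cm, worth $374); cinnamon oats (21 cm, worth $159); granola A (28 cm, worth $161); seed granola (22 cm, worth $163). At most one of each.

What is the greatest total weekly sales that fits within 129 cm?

1309

Ranking by ratio (weekly sales/cm): nut clusters 13.71, bran flakes 9.59, quinoa pops 7.78.
A density-first pass picks corn puffs + nut clusters + quinoa pops + bran flakes — 1231 at 118 cm.
Dropping corn puffs frees 11 cm; slotting in seed granola (22 cm) lifts the total to 1309 at 129 cm.
The closest alternative, nut clusters + quinoa pops + bran flakes + cinnamon oats, reaches only 1305.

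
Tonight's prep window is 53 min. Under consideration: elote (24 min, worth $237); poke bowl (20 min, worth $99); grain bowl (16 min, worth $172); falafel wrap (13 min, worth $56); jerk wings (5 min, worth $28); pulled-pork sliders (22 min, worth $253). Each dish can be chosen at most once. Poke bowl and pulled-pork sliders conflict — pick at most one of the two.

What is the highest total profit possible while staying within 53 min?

A density-first pass picks grain bowl + jerk wings + pulled-pork sliders — 453 at 43 min.
Dropping grain bowl frees 16 min; slotting in elote (24 min) lifts the total to 518 at 51 min.
No other feasible combination exceeds 518.

518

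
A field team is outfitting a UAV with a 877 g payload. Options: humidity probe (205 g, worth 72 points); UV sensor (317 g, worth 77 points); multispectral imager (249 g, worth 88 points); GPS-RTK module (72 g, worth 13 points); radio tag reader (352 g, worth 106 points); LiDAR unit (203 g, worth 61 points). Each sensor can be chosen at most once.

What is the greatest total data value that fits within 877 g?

Greedy by ratio would take humidity probe + multispectral imager + radio tag reader: 806 g used, total 266.
Dropping humidity probe frees 205 g; slotting in GPS-RTK module + LiDAR unit (275 g) lifts the total to 268 at 876 g.
The spare 1 g is too small for any remaining sensor, and no exchange beats 268.

268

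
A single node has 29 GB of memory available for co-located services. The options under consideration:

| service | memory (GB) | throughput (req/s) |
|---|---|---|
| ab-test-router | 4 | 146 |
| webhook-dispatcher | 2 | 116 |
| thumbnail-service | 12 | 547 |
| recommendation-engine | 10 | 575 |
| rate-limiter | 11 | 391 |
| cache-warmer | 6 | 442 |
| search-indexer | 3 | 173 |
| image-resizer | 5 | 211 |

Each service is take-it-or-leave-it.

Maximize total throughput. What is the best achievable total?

By throughput per GB: cache-warmer 73.67, webhook-dispatcher 58.00, search-indexer 57.67 lead.
Filling by ratio: webhook-dispatcher + recommendation-engine + cache-warmer + search-indexer + image-resizer for 1517, with 3 GB left unused.
Dropping webhook-dispatcher and search-indexer and image-resizer frees 10 GB; slotting in thumbnail-service (12 GB) lifts the total to 1564 at 28 GB.

1564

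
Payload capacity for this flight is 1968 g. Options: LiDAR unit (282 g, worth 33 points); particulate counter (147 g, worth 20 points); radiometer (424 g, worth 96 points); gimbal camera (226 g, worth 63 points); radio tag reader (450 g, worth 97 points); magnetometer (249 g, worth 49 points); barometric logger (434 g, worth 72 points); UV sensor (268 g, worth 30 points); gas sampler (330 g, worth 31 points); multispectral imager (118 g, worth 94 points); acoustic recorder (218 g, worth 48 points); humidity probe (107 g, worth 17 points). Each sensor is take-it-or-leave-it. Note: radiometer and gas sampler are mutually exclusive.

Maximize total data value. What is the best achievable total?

484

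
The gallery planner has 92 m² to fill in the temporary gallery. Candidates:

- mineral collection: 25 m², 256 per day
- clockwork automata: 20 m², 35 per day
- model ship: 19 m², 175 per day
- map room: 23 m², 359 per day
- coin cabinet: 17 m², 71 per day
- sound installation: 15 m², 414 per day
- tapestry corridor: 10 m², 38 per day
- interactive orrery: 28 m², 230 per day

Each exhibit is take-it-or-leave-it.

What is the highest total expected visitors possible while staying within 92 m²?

1259

Greedy by ratio would take mineral collection + model ship + map room + sound installation + tapestry corridor: 92 m² used, total 1242.
Dropping model ship and tapestry corridor frees 29 m²; slotting in interactive orrery (28 m²) lifts the total to 1259 at 91 m².
Runner-up mineral collection + model ship + map room + sound installation + tapestry corridor tops out at 1242.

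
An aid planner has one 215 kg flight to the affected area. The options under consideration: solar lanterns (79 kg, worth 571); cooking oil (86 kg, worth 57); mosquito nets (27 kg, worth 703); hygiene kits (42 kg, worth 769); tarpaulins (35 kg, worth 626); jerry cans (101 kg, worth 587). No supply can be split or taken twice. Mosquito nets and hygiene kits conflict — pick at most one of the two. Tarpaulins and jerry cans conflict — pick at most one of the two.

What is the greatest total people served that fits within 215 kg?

1966

Taking solar lanterns + hygiene kits + tarpaulins: 156 kg used, 1966 in people served.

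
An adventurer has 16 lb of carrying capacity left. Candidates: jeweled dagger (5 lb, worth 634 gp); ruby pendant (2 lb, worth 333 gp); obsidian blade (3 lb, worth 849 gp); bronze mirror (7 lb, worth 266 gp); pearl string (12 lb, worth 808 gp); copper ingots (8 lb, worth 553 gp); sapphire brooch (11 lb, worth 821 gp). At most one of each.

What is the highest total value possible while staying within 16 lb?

2036

By value per lb: obsidian blade 283.00, ruby pendant 166.50, jeweled dagger 126.80 lead.
Filling by ratio: jeweled dagger + ruby pendant + obsidian blade for 1816, with 6 lb left unused.
Replace ruby pendant with copper ingots: the trade gains 220 net, giving 2036 at 16 lb.
An exhaustive check of the 128 subsets confirms 2036.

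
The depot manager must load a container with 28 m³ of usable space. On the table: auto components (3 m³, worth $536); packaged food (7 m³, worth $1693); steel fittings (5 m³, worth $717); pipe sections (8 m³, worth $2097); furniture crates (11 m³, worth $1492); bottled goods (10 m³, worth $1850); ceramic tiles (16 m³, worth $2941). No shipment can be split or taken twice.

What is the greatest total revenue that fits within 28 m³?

Ranking by ratio (revenue/m³): pipe sections 262.12, packaged food 241.86, bottled goods 185.00.
Best packing: auto components + packaged food + pipe sections + bottled goods — 28 m³, 6176 total.
The closest alternative, packaged food + pipe sections + bottled goods, reaches only 5640.

6176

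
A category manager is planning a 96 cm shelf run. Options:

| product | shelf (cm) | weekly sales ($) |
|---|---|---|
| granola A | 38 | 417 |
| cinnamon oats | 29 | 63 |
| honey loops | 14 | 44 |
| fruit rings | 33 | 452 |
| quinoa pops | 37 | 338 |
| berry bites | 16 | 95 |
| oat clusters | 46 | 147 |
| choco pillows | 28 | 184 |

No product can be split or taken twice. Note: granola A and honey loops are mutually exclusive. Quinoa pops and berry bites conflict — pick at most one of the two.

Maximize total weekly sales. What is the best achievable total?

Ranking by ratio (weekly sales/cm): fruit rings 13.70, granola A 10.97, quinoa pops 9.14.
The ratio ordering already packs tightly: granola A + fruit rings + berry bites, 87 cm, 964.
Next best is granola A + fruit rings at 869 (71 cm) — short by 95.

964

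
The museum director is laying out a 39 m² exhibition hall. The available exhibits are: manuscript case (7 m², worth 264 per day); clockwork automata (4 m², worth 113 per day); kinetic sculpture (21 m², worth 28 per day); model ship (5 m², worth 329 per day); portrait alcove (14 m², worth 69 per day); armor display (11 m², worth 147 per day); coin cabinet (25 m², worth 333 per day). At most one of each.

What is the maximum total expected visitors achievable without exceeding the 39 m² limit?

926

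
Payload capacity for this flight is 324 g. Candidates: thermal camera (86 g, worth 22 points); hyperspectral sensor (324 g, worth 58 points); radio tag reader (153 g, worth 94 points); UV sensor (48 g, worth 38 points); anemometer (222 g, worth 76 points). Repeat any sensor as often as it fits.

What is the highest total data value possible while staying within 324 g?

Density check — UV sensor 0.79, radio tag reader 0.61, anemometer 0.34, thermal camera 0.26 are the best per g.
The ratio ordering already packs tightly: 6×UV sensor, 288 g, 228.

228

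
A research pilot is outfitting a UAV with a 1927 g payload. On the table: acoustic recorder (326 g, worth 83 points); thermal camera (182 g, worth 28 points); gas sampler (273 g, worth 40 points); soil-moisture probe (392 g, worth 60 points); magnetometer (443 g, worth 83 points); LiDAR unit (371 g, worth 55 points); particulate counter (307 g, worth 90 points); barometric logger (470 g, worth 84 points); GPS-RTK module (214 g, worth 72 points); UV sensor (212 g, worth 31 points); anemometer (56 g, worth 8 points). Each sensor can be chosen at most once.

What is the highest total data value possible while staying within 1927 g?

Greedy by ratio would take acoustic recorder + magnetometer + particulate counter + barometric logger + GPS-RTK module + anemometer: 1816 g used, total 420.
The 470 g tied up in barometric logger is better spent on thermal camera + soil-moisture probe — total rises to 424 (1920 g).
Next best is acoustic recorder + soil-moisture probe + particulate counter + barometric logger + GPS-RTK module + UV sensor at 420 (1921 g) — short by 4.

424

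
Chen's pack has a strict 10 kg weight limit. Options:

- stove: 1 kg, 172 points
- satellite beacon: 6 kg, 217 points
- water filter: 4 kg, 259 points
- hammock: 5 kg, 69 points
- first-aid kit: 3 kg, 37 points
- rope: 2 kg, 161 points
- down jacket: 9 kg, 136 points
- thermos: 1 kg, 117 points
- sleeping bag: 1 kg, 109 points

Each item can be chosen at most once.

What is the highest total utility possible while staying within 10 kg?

818

Best packing: stove + water filter + rope + thermos + sleeping bag — 9 kg, 818 total.
The closest alternative, stove + water filter + rope + thermos, reaches only 709.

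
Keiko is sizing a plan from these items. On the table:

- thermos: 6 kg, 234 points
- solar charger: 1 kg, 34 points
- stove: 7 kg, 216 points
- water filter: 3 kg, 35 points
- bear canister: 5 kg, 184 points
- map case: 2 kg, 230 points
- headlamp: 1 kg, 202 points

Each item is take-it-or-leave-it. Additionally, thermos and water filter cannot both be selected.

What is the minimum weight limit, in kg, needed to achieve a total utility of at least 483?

Look for the lowest-weight combination reaching 483.
solar charger + water filter + map case + headlamp: 501 utility at 7 kg.
Any bundle with less than 7 kg falls short of 483.

7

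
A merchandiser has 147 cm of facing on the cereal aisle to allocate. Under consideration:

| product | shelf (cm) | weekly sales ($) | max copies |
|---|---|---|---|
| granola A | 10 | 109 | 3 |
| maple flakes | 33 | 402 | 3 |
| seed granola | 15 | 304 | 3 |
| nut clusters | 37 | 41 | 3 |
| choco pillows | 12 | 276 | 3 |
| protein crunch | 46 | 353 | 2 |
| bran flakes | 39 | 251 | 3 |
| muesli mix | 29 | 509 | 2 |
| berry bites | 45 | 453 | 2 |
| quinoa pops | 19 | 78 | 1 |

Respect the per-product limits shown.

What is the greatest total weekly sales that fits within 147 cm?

3×seed granola + 3×choco pillows + 2×muesli mix uses 139 of the 147 cm and totals 2758.
No other feasible combination exceeds 2758.

2758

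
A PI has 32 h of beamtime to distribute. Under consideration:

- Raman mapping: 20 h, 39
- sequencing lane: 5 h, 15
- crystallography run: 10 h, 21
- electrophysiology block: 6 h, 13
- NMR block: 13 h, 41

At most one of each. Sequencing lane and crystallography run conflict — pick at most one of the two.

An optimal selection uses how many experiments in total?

3

The maximum expected citations within 32 h is 75.
One optimal bundle: crystallography run + electrophysiology block + NMR block (29 h).
Any selection reaching 75 contains exactly 3 experiments.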